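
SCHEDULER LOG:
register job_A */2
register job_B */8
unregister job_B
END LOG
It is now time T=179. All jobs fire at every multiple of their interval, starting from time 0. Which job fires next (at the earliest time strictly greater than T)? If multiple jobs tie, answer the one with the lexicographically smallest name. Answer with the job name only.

Answer: job_A

Derivation:
Op 1: register job_A */2 -> active={job_A:*/2}
Op 2: register job_B */8 -> active={job_A:*/2, job_B:*/8}
Op 3: unregister job_B -> active={job_A:*/2}
  job_A: interval 2, next fire after T=179 is 180
Earliest = 180, winner (lex tiebreak) = job_A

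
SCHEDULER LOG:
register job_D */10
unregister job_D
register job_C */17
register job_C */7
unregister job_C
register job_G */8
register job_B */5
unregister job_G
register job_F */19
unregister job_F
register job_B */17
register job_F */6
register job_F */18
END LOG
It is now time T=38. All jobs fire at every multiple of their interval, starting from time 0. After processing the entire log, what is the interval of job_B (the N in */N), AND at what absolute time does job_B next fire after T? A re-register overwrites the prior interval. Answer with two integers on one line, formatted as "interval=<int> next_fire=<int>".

Answer: interval=17 next_fire=51

Derivation:
Op 1: register job_D */10 -> active={job_D:*/10}
Op 2: unregister job_D -> active={}
Op 3: register job_C */17 -> active={job_C:*/17}
Op 4: register job_C */7 -> active={job_C:*/7}
Op 5: unregister job_C -> active={}
Op 6: register job_G */8 -> active={job_G:*/8}
Op 7: register job_B */5 -> active={job_B:*/5, job_G:*/8}
Op 8: unregister job_G -> active={job_B:*/5}
Op 9: register job_F */19 -> active={job_B:*/5, job_F:*/19}
Op 10: unregister job_F -> active={job_B:*/5}
Op 11: register job_B */17 -> active={job_B:*/17}
Op 12: register job_F */6 -> active={job_B:*/17, job_F:*/6}
Op 13: register job_F */18 -> active={job_B:*/17, job_F:*/18}
Final interval of job_B = 17
Next fire of job_B after T=38: (38//17+1)*17 = 51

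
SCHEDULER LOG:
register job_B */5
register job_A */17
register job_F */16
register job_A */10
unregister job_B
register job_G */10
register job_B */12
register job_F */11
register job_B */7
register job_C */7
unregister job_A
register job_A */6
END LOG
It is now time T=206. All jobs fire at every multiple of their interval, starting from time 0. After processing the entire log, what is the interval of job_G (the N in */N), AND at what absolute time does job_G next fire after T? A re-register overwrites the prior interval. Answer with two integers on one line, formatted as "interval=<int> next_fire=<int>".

Answer: interval=10 next_fire=210

Derivation:
Op 1: register job_B */5 -> active={job_B:*/5}
Op 2: register job_A */17 -> active={job_A:*/17, job_B:*/5}
Op 3: register job_F */16 -> active={job_A:*/17, job_B:*/5, job_F:*/16}
Op 4: register job_A */10 -> active={job_A:*/10, job_B:*/5, job_F:*/16}
Op 5: unregister job_B -> active={job_A:*/10, job_F:*/16}
Op 6: register job_G */10 -> active={job_A:*/10, job_F:*/16, job_G:*/10}
Op 7: register job_B */12 -> active={job_A:*/10, job_B:*/12, job_F:*/16, job_G:*/10}
Op 8: register job_F */11 -> active={job_A:*/10, job_B:*/12, job_F:*/11, job_G:*/10}
Op 9: register job_B */7 -> active={job_A:*/10, job_B:*/7, job_F:*/11, job_G:*/10}
Op 10: register job_C */7 -> active={job_A:*/10, job_B:*/7, job_C:*/7, job_F:*/11, job_G:*/10}
Op 11: unregister job_A -> active={job_B:*/7, job_C:*/7, job_F:*/11, job_G:*/10}
Op 12: register job_A */6 -> active={job_A:*/6, job_B:*/7, job_C:*/7, job_F:*/11, job_G:*/10}
Final interval of job_G = 10
Next fire of job_G after T=206: (206//10+1)*10 = 210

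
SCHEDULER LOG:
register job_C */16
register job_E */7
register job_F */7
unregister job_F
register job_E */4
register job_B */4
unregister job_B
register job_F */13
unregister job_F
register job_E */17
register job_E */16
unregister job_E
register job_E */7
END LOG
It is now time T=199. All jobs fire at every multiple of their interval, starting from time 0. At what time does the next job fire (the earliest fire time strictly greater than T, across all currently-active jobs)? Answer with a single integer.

Op 1: register job_C */16 -> active={job_C:*/16}
Op 2: register job_E */7 -> active={job_C:*/16, job_E:*/7}
Op 3: register job_F */7 -> active={job_C:*/16, job_E:*/7, job_F:*/7}
Op 4: unregister job_F -> active={job_C:*/16, job_E:*/7}
Op 5: register job_E */4 -> active={job_C:*/16, job_E:*/4}
Op 6: register job_B */4 -> active={job_B:*/4, job_C:*/16, job_E:*/4}
Op 7: unregister job_B -> active={job_C:*/16, job_E:*/4}
Op 8: register job_F */13 -> active={job_C:*/16, job_E:*/4, job_F:*/13}
Op 9: unregister job_F -> active={job_C:*/16, job_E:*/4}
Op 10: register job_E */17 -> active={job_C:*/16, job_E:*/17}
Op 11: register job_E */16 -> active={job_C:*/16, job_E:*/16}
Op 12: unregister job_E -> active={job_C:*/16}
Op 13: register job_E */7 -> active={job_C:*/16, job_E:*/7}
  job_C: interval 16, next fire after T=199 is 208
  job_E: interval 7, next fire after T=199 is 203
Earliest fire time = 203 (job job_E)

Answer: 203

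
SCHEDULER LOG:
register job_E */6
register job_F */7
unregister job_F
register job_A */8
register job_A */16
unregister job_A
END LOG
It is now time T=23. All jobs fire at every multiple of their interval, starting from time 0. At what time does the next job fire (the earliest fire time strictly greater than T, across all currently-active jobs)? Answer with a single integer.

Op 1: register job_E */6 -> active={job_E:*/6}
Op 2: register job_F */7 -> active={job_E:*/6, job_F:*/7}
Op 3: unregister job_F -> active={job_E:*/6}
Op 4: register job_A */8 -> active={job_A:*/8, job_E:*/6}
Op 5: register job_A */16 -> active={job_A:*/16, job_E:*/6}
Op 6: unregister job_A -> active={job_E:*/6}
  job_E: interval 6, next fire after T=23 is 24
Earliest fire time = 24 (job job_E)

Answer: 24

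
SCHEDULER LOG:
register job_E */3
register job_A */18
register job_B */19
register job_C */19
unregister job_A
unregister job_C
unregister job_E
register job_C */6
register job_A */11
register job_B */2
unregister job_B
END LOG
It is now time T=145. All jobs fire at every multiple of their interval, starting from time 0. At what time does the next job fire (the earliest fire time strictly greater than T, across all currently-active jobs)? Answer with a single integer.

Op 1: register job_E */3 -> active={job_E:*/3}
Op 2: register job_A */18 -> active={job_A:*/18, job_E:*/3}
Op 3: register job_B */19 -> active={job_A:*/18, job_B:*/19, job_E:*/3}
Op 4: register job_C */19 -> active={job_A:*/18, job_B:*/19, job_C:*/19, job_E:*/3}
Op 5: unregister job_A -> active={job_B:*/19, job_C:*/19, job_E:*/3}
Op 6: unregister job_C -> active={job_B:*/19, job_E:*/3}
Op 7: unregister job_E -> active={job_B:*/19}
Op 8: register job_C */6 -> active={job_B:*/19, job_C:*/6}
Op 9: register job_A */11 -> active={job_A:*/11, job_B:*/19, job_C:*/6}
Op 10: register job_B */2 -> active={job_A:*/11, job_B:*/2, job_C:*/6}
Op 11: unregister job_B -> active={job_A:*/11, job_C:*/6}
  job_A: interval 11, next fire after T=145 is 154
  job_C: interval 6, next fire after T=145 is 150
Earliest fire time = 150 (job job_C)

Answer: 150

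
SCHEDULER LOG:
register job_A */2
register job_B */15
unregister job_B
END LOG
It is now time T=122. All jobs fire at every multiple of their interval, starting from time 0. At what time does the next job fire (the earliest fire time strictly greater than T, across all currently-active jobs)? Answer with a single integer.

Answer: 124

Derivation:
Op 1: register job_A */2 -> active={job_A:*/2}
Op 2: register job_B */15 -> active={job_A:*/2, job_B:*/15}
Op 3: unregister job_B -> active={job_A:*/2}
  job_A: interval 2, next fire after T=122 is 124
Earliest fire time = 124 (job job_A)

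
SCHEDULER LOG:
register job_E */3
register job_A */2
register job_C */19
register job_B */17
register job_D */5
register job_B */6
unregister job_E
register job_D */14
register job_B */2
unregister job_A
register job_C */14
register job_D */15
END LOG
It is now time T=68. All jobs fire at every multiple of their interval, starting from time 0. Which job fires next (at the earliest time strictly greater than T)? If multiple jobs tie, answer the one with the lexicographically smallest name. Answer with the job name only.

Op 1: register job_E */3 -> active={job_E:*/3}
Op 2: register job_A */2 -> active={job_A:*/2, job_E:*/3}
Op 3: register job_C */19 -> active={job_A:*/2, job_C:*/19, job_E:*/3}
Op 4: register job_B */17 -> active={job_A:*/2, job_B:*/17, job_C:*/19, job_E:*/3}
Op 5: register job_D */5 -> active={job_A:*/2, job_B:*/17, job_C:*/19, job_D:*/5, job_E:*/3}
Op 6: register job_B */6 -> active={job_A:*/2, job_B:*/6, job_C:*/19, job_D:*/5, job_E:*/3}
Op 7: unregister job_E -> active={job_A:*/2, job_B:*/6, job_C:*/19, job_D:*/5}
Op 8: register job_D */14 -> active={job_A:*/2, job_B:*/6, job_C:*/19, job_D:*/14}
Op 9: register job_B */2 -> active={job_A:*/2, job_B:*/2, job_C:*/19, job_D:*/14}
Op 10: unregister job_A -> active={job_B:*/2, job_C:*/19, job_D:*/14}
Op 11: register job_C */14 -> active={job_B:*/2, job_C:*/14, job_D:*/14}
Op 12: register job_D */15 -> active={job_B:*/2, job_C:*/14, job_D:*/15}
  job_B: interval 2, next fire after T=68 is 70
  job_C: interval 14, next fire after T=68 is 70
  job_D: interval 15, next fire after T=68 is 75
Earliest = 70, winner (lex tiebreak) = job_B

Answer: job_B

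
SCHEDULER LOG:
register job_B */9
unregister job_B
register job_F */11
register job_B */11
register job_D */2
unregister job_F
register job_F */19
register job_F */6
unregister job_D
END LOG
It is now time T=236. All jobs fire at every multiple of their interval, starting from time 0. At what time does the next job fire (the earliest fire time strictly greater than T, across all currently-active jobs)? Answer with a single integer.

Op 1: register job_B */9 -> active={job_B:*/9}
Op 2: unregister job_B -> active={}
Op 3: register job_F */11 -> active={job_F:*/11}
Op 4: register job_B */11 -> active={job_B:*/11, job_F:*/11}
Op 5: register job_D */2 -> active={job_B:*/11, job_D:*/2, job_F:*/11}
Op 6: unregister job_F -> active={job_B:*/11, job_D:*/2}
Op 7: register job_F */19 -> active={job_B:*/11, job_D:*/2, job_F:*/19}
Op 8: register job_F */6 -> active={job_B:*/11, job_D:*/2, job_F:*/6}
Op 9: unregister job_D -> active={job_B:*/11, job_F:*/6}
  job_B: interval 11, next fire after T=236 is 242
  job_F: interval 6, next fire after T=236 is 240
Earliest fire time = 240 (job job_F)

Answer: 240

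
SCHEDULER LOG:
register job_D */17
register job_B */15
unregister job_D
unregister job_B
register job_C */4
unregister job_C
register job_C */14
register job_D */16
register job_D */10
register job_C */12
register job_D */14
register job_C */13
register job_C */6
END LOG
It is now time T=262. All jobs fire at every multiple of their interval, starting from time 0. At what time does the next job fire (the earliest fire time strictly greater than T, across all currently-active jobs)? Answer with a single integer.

Op 1: register job_D */17 -> active={job_D:*/17}
Op 2: register job_B */15 -> active={job_B:*/15, job_D:*/17}
Op 3: unregister job_D -> active={job_B:*/15}
Op 4: unregister job_B -> active={}
Op 5: register job_C */4 -> active={job_C:*/4}
Op 6: unregister job_C -> active={}
Op 7: register job_C */14 -> active={job_C:*/14}
Op 8: register job_D */16 -> active={job_C:*/14, job_D:*/16}
Op 9: register job_D */10 -> active={job_C:*/14, job_D:*/10}
Op 10: register job_C */12 -> active={job_C:*/12, job_D:*/10}
Op 11: register job_D */14 -> active={job_C:*/12, job_D:*/14}
Op 12: register job_C */13 -> active={job_C:*/13, job_D:*/14}
Op 13: register job_C */6 -> active={job_C:*/6, job_D:*/14}
  job_C: interval 6, next fire after T=262 is 264
  job_D: interval 14, next fire after T=262 is 266
Earliest fire time = 264 (job job_C)

Answer: 264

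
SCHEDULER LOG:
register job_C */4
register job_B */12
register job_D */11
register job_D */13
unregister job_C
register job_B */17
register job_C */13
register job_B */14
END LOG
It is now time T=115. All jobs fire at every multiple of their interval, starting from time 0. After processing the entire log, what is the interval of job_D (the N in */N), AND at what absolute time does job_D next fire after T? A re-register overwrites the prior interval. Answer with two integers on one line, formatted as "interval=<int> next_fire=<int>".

Op 1: register job_C */4 -> active={job_C:*/4}
Op 2: register job_B */12 -> active={job_B:*/12, job_C:*/4}
Op 3: register job_D */11 -> active={job_B:*/12, job_C:*/4, job_D:*/11}
Op 4: register job_D */13 -> active={job_B:*/12, job_C:*/4, job_D:*/13}
Op 5: unregister job_C -> active={job_B:*/12, job_D:*/13}
Op 6: register job_B */17 -> active={job_B:*/17, job_D:*/13}
Op 7: register job_C */13 -> active={job_B:*/17, job_C:*/13, job_D:*/13}
Op 8: register job_B */14 -> active={job_B:*/14, job_C:*/13, job_D:*/13}
Final interval of job_D = 13
Next fire of job_D after T=115: (115//13+1)*13 = 117

Answer: interval=13 next_fire=117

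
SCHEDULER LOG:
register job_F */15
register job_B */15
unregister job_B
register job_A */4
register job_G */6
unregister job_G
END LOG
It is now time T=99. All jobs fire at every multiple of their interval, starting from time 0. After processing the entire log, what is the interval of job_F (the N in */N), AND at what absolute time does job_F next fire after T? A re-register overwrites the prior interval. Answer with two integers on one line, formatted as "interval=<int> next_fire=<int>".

Op 1: register job_F */15 -> active={job_F:*/15}
Op 2: register job_B */15 -> active={job_B:*/15, job_F:*/15}
Op 3: unregister job_B -> active={job_F:*/15}
Op 4: register job_A */4 -> active={job_A:*/4, job_F:*/15}
Op 5: register job_G */6 -> active={job_A:*/4, job_F:*/15, job_G:*/6}
Op 6: unregister job_G -> active={job_A:*/4, job_F:*/15}
Final interval of job_F = 15
Next fire of job_F after T=99: (99//15+1)*15 = 105

Answer: interval=15 next_fire=105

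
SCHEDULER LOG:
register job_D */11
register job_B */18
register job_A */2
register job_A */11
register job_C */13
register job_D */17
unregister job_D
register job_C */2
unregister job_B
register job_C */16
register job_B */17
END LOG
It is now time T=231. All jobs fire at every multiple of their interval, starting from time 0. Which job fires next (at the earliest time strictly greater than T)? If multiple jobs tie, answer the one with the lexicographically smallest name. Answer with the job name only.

Answer: job_B

Derivation:
Op 1: register job_D */11 -> active={job_D:*/11}
Op 2: register job_B */18 -> active={job_B:*/18, job_D:*/11}
Op 3: register job_A */2 -> active={job_A:*/2, job_B:*/18, job_D:*/11}
Op 4: register job_A */11 -> active={job_A:*/11, job_B:*/18, job_D:*/11}
Op 5: register job_C */13 -> active={job_A:*/11, job_B:*/18, job_C:*/13, job_D:*/11}
Op 6: register job_D */17 -> active={job_A:*/11, job_B:*/18, job_C:*/13, job_D:*/17}
Op 7: unregister job_D -> active={job_A:*/11, job_B:*/18, job_C:*/13}
Op 8: register job_C */2 -> active={job_A:*/11, job_B:*/18, job_C:*/2}
Op 9: unregister job_B -> active={job_A:*/11, job_C:*/2}
Op 10: register job_C */16 -> active={job_A:*/11, job_C:*/16}
Op 11: register job_B */17 -> active={job_A:*/11, job_B:*/17, job_C:*/16}
  job_A: interval 11, next fire after T=231 is 242
  job_B: interval 17, next fire after T=231 is 238
  job_C: interval 16, next fire after T=231 is 240
Earliest = 238, winner (lex tiebreak) = job_B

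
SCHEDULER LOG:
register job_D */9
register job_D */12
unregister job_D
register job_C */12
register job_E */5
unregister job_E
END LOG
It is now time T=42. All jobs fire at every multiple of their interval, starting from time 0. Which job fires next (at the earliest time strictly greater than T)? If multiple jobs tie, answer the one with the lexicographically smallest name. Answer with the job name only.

Op 1: register job_D */9 -> active={job_D:*/9}
Op 2: register job_D */12 -> active={job_D:*/12}
Op 3: unregister job_D -> active={}
Op 4: register job_C */12 -> active={job_C:*/12}
Op 5: register job_E */5 -> active={job_C:*/12, job_E:*/5}
Op 6: unregister job_E -> active={job_C:*/12}
  job_C: interval 12, next fire after T=42 is 48
Earliest = 48, winner (lex tiebreak) = job_C

Answer: job_C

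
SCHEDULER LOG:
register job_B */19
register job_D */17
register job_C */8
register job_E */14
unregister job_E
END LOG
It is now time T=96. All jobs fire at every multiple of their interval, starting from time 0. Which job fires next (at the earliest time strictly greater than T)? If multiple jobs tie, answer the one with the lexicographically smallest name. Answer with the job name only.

Op 1: register job_B */19 -> active={job_B:*/19}
Op 2: register job_D */17 -> active={job_B:*/19, job_D:*/17}
Op 3: register job_C */8 -> active={job_B:*/19, job_C:*/8, job_D:*/17}
Op 4: register job_E */14 -> active={job_B:*/19, job_C:*/8, job_D:*/17, job_E:*/14}
Op 5: unregister job_E -> active={job_B:*/19, job_C:*/8, job_D:*/17}
  job_B: interval 19, next fire after T=96 is 114
  job_C: interval 8, next fire after T=96 is 104
  job_D: interval 17, next fire after T=96 is 102
Earliest = 102, winner (lex tiebreak) = job_D

Answer: job_D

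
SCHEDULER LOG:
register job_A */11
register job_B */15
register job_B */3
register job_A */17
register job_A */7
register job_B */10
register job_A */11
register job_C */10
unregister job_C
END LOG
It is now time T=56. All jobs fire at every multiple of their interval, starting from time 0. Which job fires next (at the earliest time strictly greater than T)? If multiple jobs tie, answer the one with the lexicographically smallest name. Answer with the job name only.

Answer: job_B

Derivation:
Op 1: register job_A */11 -> active={job_A:*/11}
Op 2: register job_B */15 -> active={job_A:*/11, job_B:*/15}
Op 3: register job_B */3 -> active={job_A:*/11, job_B:*/3}
Op 4: register job_A */17 -> active={job_A:*/17, job_B:*/3}
Op 5: register job_A */7 -> active={job_A:*/7, job_B:*/3}
Op 6: register job_B */10 -> active={job_A:*/7, job_B:*/10}
Op 7: register job_A */11 -> active={job_A:*/11, job_B:*/10}
Op 8: register job_C */10 -> active={job_A:*/11, job_B:*/10, job_C:*/10}
Op 9: unregister job_C -> active={job_A:*/11, job_B:*/10}
  job_A: interval 11, next fire after T=56 is 66
  job_B: interval 10, next fire after T=56 is 60
Earliest = 60, winner (lex tiebreak) = job_B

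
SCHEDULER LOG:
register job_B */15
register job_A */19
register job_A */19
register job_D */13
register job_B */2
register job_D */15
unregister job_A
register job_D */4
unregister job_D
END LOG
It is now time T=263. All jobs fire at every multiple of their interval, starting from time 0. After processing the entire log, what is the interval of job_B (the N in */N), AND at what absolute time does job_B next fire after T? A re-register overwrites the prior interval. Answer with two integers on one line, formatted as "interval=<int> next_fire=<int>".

Answer: interval=2 next_fire=264

Derivation:
Op 1: register job_B */15 -> active={job_B:*/15}
Op 2: register job_A */19 -> active={job_A:*/19, job_B:*/15}
Op 3: register job_A */19 -> active={job_A:*/19, job_B:*/15}
Op 4: register job_D */13 -> active={job_A:*/19, job_B:*/15, job_D:*/13}
Op 5: register job_B */2 -> active={job_A:*/19, job_B:*/2, job_D:*/13}
Op 6: register job_D */15 -> active={job_A:*/19, job_B:*/2, job_D:*/15}
Op 7: unregister job_A -> active={job_B:*/2, job_D:*/15}
Op 8: register job_D */4 -> active={job_B:*/2, job_D:*/4}
Op 9: unregister job_D -> active={job_B:*/2}
Final interval of job_B = 2
Next fire of job_B after T=263: (263//2+1)*2 = 264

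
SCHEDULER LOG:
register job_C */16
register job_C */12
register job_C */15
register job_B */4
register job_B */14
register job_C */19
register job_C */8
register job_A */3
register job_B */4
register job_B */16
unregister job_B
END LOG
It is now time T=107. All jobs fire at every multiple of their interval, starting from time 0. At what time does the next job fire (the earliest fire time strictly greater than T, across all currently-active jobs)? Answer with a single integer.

Op 1: register job_C */16 -> active={job_C:*/16}
Op 2: register job_C */12 -> active={job_C:*/12}
Op 3: register job_C */15 -> active={job_C:*/15}
Op 4: register job_B */4 -> active={job_B:*/4, job_C:*/15}
Op 5: register job_B */14 -> active={job_B:*/14, job_C:*/15}
Op 6: register job_C */19 -> active={job_B:*/14, job_C:*/19}
Op 7: register job_C */8 -> active={job_B:*/14, job_C:*/8}
Op 8: register job_A */3 -> active={job_A:*/3, job_B:*/14, job_C:*/8}
Op 9: register job_B */4 -> active={job_A:*/3, job_B:*/4, job_C:*/8}
Op 10: register job_B */16 -> active={job_A:*/3, job_B:*/16, job_C:*/8}
Op 11: unregister job_B -> active={job_A:*/3, job_C:*/8}
  job_A: interval 3, next fire after T=107 is 108
  job_C: interval 8, next fire after T=107 is 112
Earliest fire time = 108 (job job_A)

Answer: 108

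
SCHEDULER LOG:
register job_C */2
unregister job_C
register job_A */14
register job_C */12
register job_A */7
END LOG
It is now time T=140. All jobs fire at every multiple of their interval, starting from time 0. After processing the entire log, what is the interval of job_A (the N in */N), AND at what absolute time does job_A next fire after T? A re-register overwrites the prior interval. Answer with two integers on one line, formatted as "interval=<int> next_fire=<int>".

Op 1: register job_C */2 -> active={job_C:*/2}
Op 2: unregister job_C -> active={}
Op 3: register job_A */14 -> active={job_A:*/14}
Op 4: register job_C */12 -> active={job_A:*/14, job_C:*/12}
Op 5: register job_A */7 -> active={job_A:*/7, job_C:*/12}
Final interval of job_A = 7
Next fire of job_A after T=140: (140//7+1)*7 = 147

Answer: interval=7 next_fire=147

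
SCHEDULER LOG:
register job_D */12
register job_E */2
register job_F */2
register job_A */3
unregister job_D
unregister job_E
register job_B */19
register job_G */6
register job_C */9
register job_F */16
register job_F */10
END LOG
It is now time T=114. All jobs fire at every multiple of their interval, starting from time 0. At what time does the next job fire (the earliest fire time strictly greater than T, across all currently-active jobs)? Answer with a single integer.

Op 1: register job_D */12 -> active={job_D:*/12}
Op 2: register job_E */2 -> active={job_D:*/12, job_E:*/2}
Op 3: register job_F */2 -> active={job_D:*/12, job_E:*/2, job_F:*/2}
Op 4: register job_A */3 -> active={job_A:*/3, job_D:*/12, job_E:*/2, job_F:*/2}
Op 5: unregister job_D -> active={job_A:*/3, job_E:*/2, job_F:*/2}
Op 6: unregister job_E -> active={job_A:*/3, job_F:*/2}
Op 7: register job_B */19 -> active={job_A:*/3, job_B:*/19, job_F:*/2}
Op 8: register job_G */6 -> active={job_A:*/3, job_B:*/19, job_F:*/2, job_G:*/6}
Op 9: register job_C */9 -> active={job_A:*/3, job_B:*/19, job_C:*/9, job_F:*/2, job_G:*/6}
Op 10: register job_F */16 -> active={job_A:*/3, job_B:*/19, job_C:*/9, job_F:*/16, job_G:*/6}
Op 11: register job_F */10 -> active={job_A:*/3, job_B:*/19, job_C:*/9, job_F:*/10, job_G:*/6}
  job_A: interval 3, next fire after T=114 is 117
  job_B: interval 19, next fire after T=114 is 133
  job_C: interval 9, next fire after T=114 is 117
  job_F: interval 10, next fire after T=114 is 120
  job_G: interval 6, next fire after T=114 is 120
Earliest fire time = 117 (job job_A)

Answer: 117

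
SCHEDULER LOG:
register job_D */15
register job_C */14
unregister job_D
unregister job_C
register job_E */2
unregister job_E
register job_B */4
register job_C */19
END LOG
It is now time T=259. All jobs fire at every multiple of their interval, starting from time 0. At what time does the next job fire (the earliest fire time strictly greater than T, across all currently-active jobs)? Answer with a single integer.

Answer: 260

Derivation:
Op 1: register job_D */15 -> active={job_D:*/15}
Op 2: register job_C */14 -> active={job_C:*/14, job_D:*/15}
Op 3: unregister job_D -> active={job_C:*/14}
Op 4: unregister job_C -> active={}
Op 5: register job_E */2 -> active={job_E:*/2}
Op 6: unregister job_E -> active={}
Op 7: register job_B */4 -> active={job_B:*/4}
Op 8: register job_C */19 -> active={job_B:*/4, job_C:*/19}
  job_B: interval 4, next fire after T=259 is 260
  job_C: interval 19, next fire after T=259 is 266
Earliest fire time = 260 (job job_B)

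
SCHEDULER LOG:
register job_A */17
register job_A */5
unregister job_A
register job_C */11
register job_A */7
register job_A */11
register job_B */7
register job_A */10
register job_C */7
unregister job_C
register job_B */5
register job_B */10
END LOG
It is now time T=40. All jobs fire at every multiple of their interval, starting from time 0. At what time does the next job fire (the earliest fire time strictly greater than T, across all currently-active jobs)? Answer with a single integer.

Op 1: register job_A */17 -> active={job_A:*/17}
Op 2: register job_A */5 -> active={job_A:*/5}
Op 3: unregister job_A -> active={}
Op 4: register job_C */11 -> active={job_C:*/11}
Op 5: register job_A */7 -> active={job_A:*/7, job_C:*/11}
Op 6: register job_A */11 -> active={job_A:*/11, job_C:*/11}
Op 7: register job_B */7 -> active={job_A:*/11, job_B:*/7, job_C:*/11}
Op 8: register job_A */10 -> active={job_A:*/10, job_B:*/7, job_C:*/11}
Op 9: register job_C */7 -> active={job_A:*/10, job_B:*/7, job_C:*/7}
Op 10: unregister job_C -> active={job_A:*/10, job_B:*/7}
Op 11: register job_B */5 -> active={job_A:*/10, job_B:*/5}
Op 12: register job_B */10 -> active={job_A:*/10, job_B:*/10}
  job_A: interval 10, next fire after T=40 is 50
  job_B: interval 10, next fire after T=40 is 50
Earliest fire time = 50 (job job_A)

Answer: 50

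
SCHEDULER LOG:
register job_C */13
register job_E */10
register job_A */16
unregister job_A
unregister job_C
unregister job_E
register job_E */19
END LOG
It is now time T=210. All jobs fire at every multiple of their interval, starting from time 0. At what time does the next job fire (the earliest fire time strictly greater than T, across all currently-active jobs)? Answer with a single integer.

Answer: 228

Derivation:
Op 1: register job_C */13 -> active={job_C:*/13}
Op 2: register job_E */10 -> active={job_C:*/13, job_E:*/10}
Op 3: register job_A */16 -> active={job_A:*/16, job_C:*/13, job_E:*/10}
Op 4: unregister job_A -> active={job_C:*/13, job_E:*/10}
Op 5: unregister job_C -> active={job_E:*/10}
Op 6: unregister job_E -> active={}
Op 7: register job_E */19 -> active={job_E:*/19}
  job_E: interval 19, next fire after T=210 is 228
Earliest fire time = 228 (job job_E)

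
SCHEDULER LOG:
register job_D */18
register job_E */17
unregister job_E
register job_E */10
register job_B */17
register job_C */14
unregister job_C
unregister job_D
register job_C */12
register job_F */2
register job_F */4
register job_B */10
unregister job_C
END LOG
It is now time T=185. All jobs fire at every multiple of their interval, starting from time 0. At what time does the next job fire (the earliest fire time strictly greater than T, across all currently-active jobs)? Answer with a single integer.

Answer: 188

Derivation:
Op 1: register job_D */18 -> active={job_D:*/18}
Op 2: register job_E */17 -> active={job_D:*/18, job_E:*/17}
Op 3: unregister job_E -> active={job_D:*/18}
Op 4: register job_E */10 -> active={job_D:*/18, job_E:*/10}
Op 5: register job_B */17 -> active={job_B:*/17, job_D:*/18, job_E:*/10}
Op 6: register job_C */14 -> active={job_B:*/17, job_C:*/14, job_D:*/18, job_E:*/10}
Op 7: unregister job_C -> active={job_B:*/17, job_D:*/18, job_E:*/10}
Op 8: unregister job_D -> active={job_B:*/17, job_E:*/10}
Op 9: register job_C */12 -> active={job_B:*/17, job_C:*/12, job_E:*/10}
Op 10: register job_F */2 -> active={job_B:*/17, job_C:*/12, job_E:*/10, job_F:*/2}
Op 11: register job_F */4 -> active={job_B:*/17, job_C:*/12, job_E:*/10, job_F:*/4}
Op 12: register job_B */10 -> active={job_B:*/10, job_C:*/12, job_E:*/10, job_F:*/4}
Op 13: unregister job_C -> active={job_B:*/10, job_E:*/10, job_F:*/4}
  job_B: interval 10, next fire after T=185 is 190
  job_E: interval 10, next fire after T=185 is 190
  job_F: interval 4, next fire after T=185 is 188
Earliest fire time = 188 (job job_F)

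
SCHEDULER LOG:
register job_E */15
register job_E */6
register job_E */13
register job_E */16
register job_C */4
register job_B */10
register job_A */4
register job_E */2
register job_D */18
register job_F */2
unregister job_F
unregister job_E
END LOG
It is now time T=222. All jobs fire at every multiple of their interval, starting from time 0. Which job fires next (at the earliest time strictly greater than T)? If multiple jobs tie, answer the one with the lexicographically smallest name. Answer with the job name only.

Answer: job_A

Derivation:
Op 1: register job_E */15 -> active={job_E:*/15}
Op 2: register job_E */6 -> active={job_E:*/6}
Op 3: register job_E */13 -> active={job_E:*/13}
Op 4: register job_E */16 -> active={job_E:*/16}
Op 5: register job_C */4 -> active={job_C:*/4, job_E:*/16}
Op 6: register job_B */10 -> active={job_B:*/10, job_C:*/4, job_E:*/16}
Op 7: register job_A */4 -> active={job_A:*/4, job_B:*/10, job_C:*/4, job_E:*/16}
Op 8: register job_E */2 -> active={job_A:*/4, job_B:*/10, job_C:*/4, job_E:*/2}
Op 9: register job_D */18 -> active={job_A:*/4, job_B:*/10, job_C:*/4, job_D:*/18, job_E:*/2}
Op 10: register job_F */2 -> active={job_A:*/4, job_B:*/10, job_C:*/4, job_D:*/18, job_E:*/2, job_F:*/2}
Op 11: unregister job_F -> active={job_A:*/4, job_B:*/10, job_C:*/4, job_D:*/18, job_E:*/2}
Op 12: unregister job_E -> active={job_A:*/4, job_B:*/10, job_C:*/4, job_D:*/18}
  job_A: interval 4, next fire after T=222 is 224
  job_B: interval 10, next fire after T=222 is 230
  job_C: interval 4, next fire after T=222 is 224
  job_D: interval 18, next fire after T=222 is 234
Earliest = 224, winner (lex tiebreak) = job_A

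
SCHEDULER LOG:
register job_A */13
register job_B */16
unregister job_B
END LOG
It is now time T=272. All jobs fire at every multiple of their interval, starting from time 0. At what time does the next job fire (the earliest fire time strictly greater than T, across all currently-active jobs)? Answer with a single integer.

Answer: 273

Derivation:
Op 1: register job_A */13 -> active={job_A:*/13}
Op 2: register job_B */16 -> active={job_A:*/13, job_B:*/16}
Op 3: unregister job_B -> active={job_A:*/13}
  job_A: interval 13, next fire after T=272 is 273
Earliest fire time = 273 (job job_A)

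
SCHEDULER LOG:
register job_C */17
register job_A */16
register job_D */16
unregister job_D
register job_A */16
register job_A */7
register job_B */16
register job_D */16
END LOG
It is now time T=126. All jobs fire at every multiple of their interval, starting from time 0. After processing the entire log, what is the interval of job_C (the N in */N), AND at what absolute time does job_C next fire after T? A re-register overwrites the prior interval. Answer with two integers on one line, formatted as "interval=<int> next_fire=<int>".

Answer: interval=17 next_fire=136

Derivation:
Op 1: register job_C */17 -> active={job_C:*/17}
Op 2: register job_A */16 -> active={job_A:*/16, job_C:*/17}
Op 3: register job_D */16 -> active={job_A:*/16, job_C:*/17, job_D:*/16}
Op 4: unregister job_D -> active={job_A:*/16, job_C:*/17}
Op 5: register job_A */16 -> active={job_A:*/16, job_C:*/17}
Op 6: register job_A */7 -> active={job_A:*/7, job_C:*/17}
Op 7: register job_B */16 -> active={job_A:*/7, job_B:*/16, job_C:*/17}
Op 8: register job_D */16 -> active={job_A:*/7, job_B:*/16, job_C:*/17, job_D:*/16}
Final interval of job_C = 17
Next fire of job_C after T=126: (126//17+1)*17 = 136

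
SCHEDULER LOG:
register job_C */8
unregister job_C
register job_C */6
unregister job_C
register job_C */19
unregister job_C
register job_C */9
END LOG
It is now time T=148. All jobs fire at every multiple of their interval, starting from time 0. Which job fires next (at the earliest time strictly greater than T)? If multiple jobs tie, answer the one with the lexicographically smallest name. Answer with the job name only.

Op 1: register job_C */8 -> active={job_C:*/8}
Op 2: unregister job_C -> active={}
Op 3: register job_C */6 -> active={job_C:*/6}
Op 4: unregister job_C -> active={}
Op 5: register job_C */19 -> active={job_C:*/19}
Op 6: unregister job_C -> active={}
Op 7: register job_C */9 -> active={job_C:*/9}
  job_C: interval 9, next fire after T=148 is 153
Earliest = 153, winner (lex tiebreak) = job_C

Answer: job_C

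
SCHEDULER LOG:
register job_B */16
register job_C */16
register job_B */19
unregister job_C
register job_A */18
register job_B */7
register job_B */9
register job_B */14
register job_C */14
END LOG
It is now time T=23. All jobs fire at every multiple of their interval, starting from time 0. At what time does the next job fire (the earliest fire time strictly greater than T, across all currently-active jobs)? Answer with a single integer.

Answer: 28

Derivation:
Op 1: register job_B */16 -> active={job_B:*/16}
Op 2: register job_C */16 -> active={job_B:*/16, job_C:*/16}
Op 3: register job_B */19 -> active={job_B:*/19, job_C:*/16}
Op 4: unregister job_C -> active={job_B:*/19}
Op 5: register job_A */18 -> active={job_A:*/18, job_B:*/19}
Op 6: register job_B */7 -> active={job_A:*/18, job_B:*/7}
Op 7: register job_B */9 -> active={job_A:*/18, job_B:*/9}
Op 8: register job_B */14 -> active={job_A:*/18, job_B:*/14}
Op 9: register job_C */14 -> active={job_A:*/18, job_B:*/14, job_C:*/14}
  job_A: interval 18, next fire after T=23 is 36
  job_B: interval 14, next fire after T=23 is 28
  job_C: interval 14, next fire after T=23 is 28
Earliest fire time = 28 (job job_B)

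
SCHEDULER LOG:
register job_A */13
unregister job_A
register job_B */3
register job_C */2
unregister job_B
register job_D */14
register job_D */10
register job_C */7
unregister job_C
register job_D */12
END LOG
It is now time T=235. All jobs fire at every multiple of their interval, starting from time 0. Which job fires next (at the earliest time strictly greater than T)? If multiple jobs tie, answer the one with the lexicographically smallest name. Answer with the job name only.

Op 1: register job_A */13 -> active={job_A:*/13}
Op 2: unregister job_A -> active={}
Op 3: register job_B */3 -> active={job_B:*/3}
Op 4: register job_C */2 -> active={job_B:*/3, job_C:*/2}
Op 5: unregister job_B -> active={job_C:*/2}
Op 6: register job_D */14 -> active={job_C:*/2, job_D:*/14}
Op 7: register job_D */10 -> active={job_C:*/2, job_D:*/10}
Op 8: register job_C */7 -> active={job_C:*/7, job_D:*/10}
Op 9: unregister job_C -> active={job_D:*/10}
Op 10: register job_D */12 -> active={job_D:*/12}
  job_D: interval 12, next fire after T=235 is 240
Earliest = 240, winner (lex tiebreak) = job_D

Answer: job_D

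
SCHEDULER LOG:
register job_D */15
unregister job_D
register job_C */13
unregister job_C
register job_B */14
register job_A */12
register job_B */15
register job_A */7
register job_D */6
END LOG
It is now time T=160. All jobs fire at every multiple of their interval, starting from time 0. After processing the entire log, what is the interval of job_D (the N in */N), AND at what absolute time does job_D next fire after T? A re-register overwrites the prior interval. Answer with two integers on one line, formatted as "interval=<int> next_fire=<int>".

Op 1: register job_D */15 -> active={job_D:*/15}
Op 2: unregister job_D -> active={}
Op 3: register job_C */13 -> active={job_C:*/13}
Op 4: unregister job_C -> active={}
Op 5: register job_B */14 -> active={job_B:*/14}
Op 6: register job_A */12 -> active={job_A:*/12, job_B:*/14}
Op 7: register job_B */15 -> active={job_A:*/12, job_B:*/15}
Op 8: register job_A */7 -> active={job_A:*/7, job_B:*/15}
Op 9: register job_D */6 -> active={job_A:*/7, job_B:*/15, job_D:*/6}
Final interval of job_D = 6
Next fire of job_D after T=160: (160//6+1)*6 = 162

Answer: interval=6 next_fire=162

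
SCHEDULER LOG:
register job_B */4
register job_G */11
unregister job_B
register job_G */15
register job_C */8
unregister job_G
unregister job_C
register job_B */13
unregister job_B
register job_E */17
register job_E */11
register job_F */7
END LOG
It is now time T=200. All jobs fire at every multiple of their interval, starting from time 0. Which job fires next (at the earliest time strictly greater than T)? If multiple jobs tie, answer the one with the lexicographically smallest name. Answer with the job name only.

Op 1: register job_B */4 -> active={job_B:*/4}
Op 2: register job_G */11 -> active={job_B:*/4, job_G:*/11}
Op 3: unregister job_B -> active={job_G:*/11}
Op 4: register job_G */15 -> active={job_G:*/15}
Op 5: register job_C */8 -> active={job_C:*/8, job_G:*/15}
Op 6: unregister job_G -> active={job_C:*/8}
Op 7: unregister job_C -> active={}
Op 8: register job_B */13 -> active={job_B:*/13}
Op 9: unregister job_B -> active={}
Op 10: register job_E */17 -> active={job_E:*/17}
Op 11: register job_E */11 -> active={job_E:*/11}
Op 12: register job_F */7 -> active={job_E:*/11, job_F:*/7}
  job_E: interval 11, next fire after T=200 is 209
  job_F: interval 7, next fire after T=200 is 203
Earliest = 203, winner (lex tiebreak) = job_F

Answer: job_F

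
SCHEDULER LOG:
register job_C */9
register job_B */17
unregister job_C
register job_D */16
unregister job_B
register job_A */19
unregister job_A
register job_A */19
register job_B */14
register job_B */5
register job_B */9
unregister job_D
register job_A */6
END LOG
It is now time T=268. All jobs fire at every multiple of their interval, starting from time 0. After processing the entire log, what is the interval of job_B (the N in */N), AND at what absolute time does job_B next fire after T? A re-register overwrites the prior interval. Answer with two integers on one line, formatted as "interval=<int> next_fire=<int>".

Op 1: register job_C */9 -> active={job_C:*/9}
Op 2: register job_B */17 -> active={job_B:*/17, job_C:*/9}
Op 3: unregister job_C -> active={job_B:*/17}
Op 4: register job_D */16 -> active={job_B:*/17, job_D:*/16}
Op 5: unregister job_B -> active={job_D:*/16}
Op 6: register job_A */19 -> active={job_A:*/19, job_D:*/16}
Op 7: unregister job_A -> active={job_D:*/16}
Op 8: register job_A */19 -> active={job_A:*/19, job_D:*/16}
Op 9: register job_B */14 -> active={job_A:*/19, job_B:*/14, job_D:*/16}
Op 10: register job_B */5 -> active={job_A:*/19, job_B:*/5, job_D:*/16}
Op 11: register job_B */9 -> active={job_A:*/19, job_B:*/9, job_D:*/16}
Op 12: unregister job_D -> active={job_A:*/19, job_B:*/9}
Op 13: register job_A */6 -> active={job_A:*/6, job_B:*/9}
Final interval of job_B = 9
Next fire of job_B after T=268: (268//9+1)*9 = 270

Answer: interval=9 next_fire=270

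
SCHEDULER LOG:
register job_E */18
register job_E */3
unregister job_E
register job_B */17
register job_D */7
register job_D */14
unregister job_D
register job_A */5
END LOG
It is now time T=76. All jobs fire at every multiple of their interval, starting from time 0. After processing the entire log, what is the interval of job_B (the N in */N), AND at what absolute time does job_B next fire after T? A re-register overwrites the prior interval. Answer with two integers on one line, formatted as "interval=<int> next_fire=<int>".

Answer: interval=17 next_fire=85

Derivation:
Op 1: register job_E */18 -> active={job_E:*/18}
Op 2: register job_E */3 -> active={job_E:*/3}
Op 3: unregister job_E -> active={}
Op 4: register job_B */17 -> active={job_B:*/17}
Op 5: register job_D */7 -> active={job_B:*/17, job_D:*/7}
Op 6: register job_D */14 -> active={job_B:*/17, job_D:*/14}
Op 7: unregister job_D -> active={job_B:*/17}
Op 8: register job_A */5 -> active={job_A:*/5, job_B:*/17}
Final interval of job_B = 17
Next fire of job_B after T=76: (76//17+1)*17 = 85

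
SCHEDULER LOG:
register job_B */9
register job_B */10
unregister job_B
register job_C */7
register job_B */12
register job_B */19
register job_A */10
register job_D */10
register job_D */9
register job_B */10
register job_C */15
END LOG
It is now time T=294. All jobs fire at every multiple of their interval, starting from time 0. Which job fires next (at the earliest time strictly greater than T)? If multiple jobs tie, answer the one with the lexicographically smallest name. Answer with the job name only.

Answer: job_D

Derivation:
Op 1: register job_B */9 -> active={job_B:*/9}
Op 2: register job_B */10 -> active={job_B:*/10}
Op 3: unregister job_B -> active={}
Op 4: register job_C */7 -> active={job_C:*/7}
Op 5: register job_B */12 -> active={job_B:*/12, job_C:*/7}
Op 6: register job_B */19 -> active={job_B:*/19, job_C:*/7}
Op 7: register job_A */10 -> active={job_A:*/10, job_B:*/19, job_C:*/7}
Op 8: register job_D */10 -> active={job_A:*/10, job_B:*/19, job_C:*/7, job_D:*/10}
Op 9: register job_D */9 -> active={job_A:*/10, job_B:*/19, job_C:*/7, job_D:*/9}
Op 10: register job_B */10 -> active={job_A:*/10, job_B:*/10, job_C:*/7, job_D:*/9}
Op 11: register job_C */15 -> active={job_A:*/10, job_B:*/10, job_C:*/15, job_D:*/9}
  job_A: interval 10, next fire after T=294 is 300
  job_B: interval 10, next fire after T=294 is 300
  job_C: interval 15, next fire after T=294 is 300
  job_D: interval 9, next fire after T=294 is 297
Earliest = 297, winner (lex tiebreak) = job_D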